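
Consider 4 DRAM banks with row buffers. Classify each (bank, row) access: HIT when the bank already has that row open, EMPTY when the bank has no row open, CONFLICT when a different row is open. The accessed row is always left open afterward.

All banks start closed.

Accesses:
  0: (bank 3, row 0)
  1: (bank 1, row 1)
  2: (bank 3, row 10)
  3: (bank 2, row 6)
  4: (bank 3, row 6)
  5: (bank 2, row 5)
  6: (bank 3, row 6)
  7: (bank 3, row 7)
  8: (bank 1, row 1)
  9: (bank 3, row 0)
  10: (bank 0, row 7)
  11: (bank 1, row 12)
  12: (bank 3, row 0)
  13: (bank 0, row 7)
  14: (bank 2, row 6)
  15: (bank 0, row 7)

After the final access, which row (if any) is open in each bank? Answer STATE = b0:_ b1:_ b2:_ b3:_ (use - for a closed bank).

STATE = b0:7 b1:12 b2:6 b3:0

#0 (3,0) E
#1 (1,1) E
#2 (3,10) C  (was 0)
#3 (2,6) E
#4 (3,6) C  (was 10)
#5 (2,5) C  (was 6)
#6 (3,6) H  (was 6)
#7 (3,7) C  (was 6)
#8 (1,1) H  (was 1)
#9 (3,0) C  (was 7)
#10 (0,7) E
#11 (1,12) C  (was 1)
#12 (3,0) H  (was 0)
#13 (0,7) H  (was 7)
#14 (2,6) C  (was 5)
#15 (0,7) H  (was 7)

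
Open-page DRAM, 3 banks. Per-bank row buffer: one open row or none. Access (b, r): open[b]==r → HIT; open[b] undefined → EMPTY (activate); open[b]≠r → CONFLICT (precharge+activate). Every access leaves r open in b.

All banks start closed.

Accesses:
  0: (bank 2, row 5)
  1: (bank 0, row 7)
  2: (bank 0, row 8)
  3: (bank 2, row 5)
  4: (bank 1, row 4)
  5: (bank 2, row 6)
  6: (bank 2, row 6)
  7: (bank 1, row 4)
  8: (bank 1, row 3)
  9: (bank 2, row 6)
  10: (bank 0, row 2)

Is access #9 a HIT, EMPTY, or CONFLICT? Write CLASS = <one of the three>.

  [0] b2 r5: no row ⇒ E
  [1] b0 r7: no row ⇒ E
  [2] b0 r8: had r7 ⇒ C
  [3] b2 r5: had r5 ⇒ H
  [4] b1 r4: no row ⇒ E
  [5] b2 r6: had r5 ⇒ C
  [6] b2 r6: had r6 ⇒ H
  [7] b1 r4: had r4 ⇒ H
  [8] b1 r3: had r4 ⇒ C
  [9] b2 r6: had r6 ⇒ H
  [10] b0 r2: had r8 ⇒ C

CLASS = HIT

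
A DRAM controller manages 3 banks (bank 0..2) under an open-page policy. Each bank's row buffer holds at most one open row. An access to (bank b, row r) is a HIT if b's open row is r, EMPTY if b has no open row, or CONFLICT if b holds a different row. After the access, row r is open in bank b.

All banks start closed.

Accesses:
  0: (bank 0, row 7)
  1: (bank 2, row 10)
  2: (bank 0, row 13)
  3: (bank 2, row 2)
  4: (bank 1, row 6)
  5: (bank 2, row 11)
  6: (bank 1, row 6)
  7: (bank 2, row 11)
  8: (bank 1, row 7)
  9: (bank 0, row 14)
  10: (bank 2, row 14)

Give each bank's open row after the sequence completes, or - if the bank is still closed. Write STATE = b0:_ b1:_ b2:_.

0: bank 0 row 7 — prev None → EMPTY
1: bank 2 row 10 — prev None → EMPTY
2: bank 0 row 13 — prev 7 → CONFLICT
3: bank 2 row 2 — prev 10 → CONFLICT
4: bank 1 row 6 — prev None → EMPTY
5: bank 2 row 11 — prev 2 → CONFLICT
6: bank 1 row 6 — prev 6 → HIT
7: bank 2 row 11 — prev 11 → HIT
8: bank 1 row 7 — prev 6 → CONFLICT
9: bank 0 row 14 — prev 13 → CONFLICT
10: bank 2 row 14 — prev 11 → CONFLICT

STATE = b0:14 b1:7 b2:14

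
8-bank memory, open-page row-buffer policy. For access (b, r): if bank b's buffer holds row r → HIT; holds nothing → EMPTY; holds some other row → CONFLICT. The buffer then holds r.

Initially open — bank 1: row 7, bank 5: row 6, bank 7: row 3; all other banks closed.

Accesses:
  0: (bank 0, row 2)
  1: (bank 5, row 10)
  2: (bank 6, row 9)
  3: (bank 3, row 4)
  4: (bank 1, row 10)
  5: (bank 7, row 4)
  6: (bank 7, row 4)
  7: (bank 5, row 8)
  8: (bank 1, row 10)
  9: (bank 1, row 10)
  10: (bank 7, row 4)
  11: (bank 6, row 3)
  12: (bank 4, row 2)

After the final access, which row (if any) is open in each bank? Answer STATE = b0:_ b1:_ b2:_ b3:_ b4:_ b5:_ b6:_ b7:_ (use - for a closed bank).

STATE = b0:2 b1:10 b2:- b3:4 b4:2 b5:8 b6:3 b7:4

#0 (0,2) E
#1 (5,10) C  (was 6)
#2 (6,9) E
#3 (3,4) E
#4 (1,10) C  (was 7)
#5 (7,4) C  (was 3)
#6 (7,4) H  (was 4)
#7 (5,8) C  (was 10)
#8 (1,10) H  (was 10)
#9 (1,10) H  (was 10)
#10 (7,4) H  (was 4)
#11 (6,3) C  (was 9)
#12 (4,2) E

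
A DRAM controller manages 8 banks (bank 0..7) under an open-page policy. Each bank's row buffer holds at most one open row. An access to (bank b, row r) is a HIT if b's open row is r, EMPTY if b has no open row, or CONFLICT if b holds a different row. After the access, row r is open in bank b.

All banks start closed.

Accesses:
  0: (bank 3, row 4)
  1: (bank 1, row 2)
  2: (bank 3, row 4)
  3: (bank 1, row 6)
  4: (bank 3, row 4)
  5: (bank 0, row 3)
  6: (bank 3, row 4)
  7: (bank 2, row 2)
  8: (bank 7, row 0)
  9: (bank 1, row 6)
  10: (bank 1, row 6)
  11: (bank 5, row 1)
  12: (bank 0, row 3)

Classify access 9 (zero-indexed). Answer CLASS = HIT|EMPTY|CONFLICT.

CLASS = HIT

step 0: bank3 None->4 [EMPTY]
step 1: bank1 None->2 [EMPTY]
step 2: bank3 4->4 [HIT]
step 3: bank1 2->6 [CONFLICT]
step 4: bank3 4->4 [HIT]
step 5: bank0 None->3 [EMPTY]
step 6: bank3 4->4 [HIT]
step 7: bank2 None->2 [EMPTY]
step 8: bank7 None->0 [EMPTY]
step 9: bank1 6->6 [HIT]
step 10: bank1 6->6 [HIT]
step 11: bank5 None->1 [EMPTY]
step 12: bank0 3->3 [HIT]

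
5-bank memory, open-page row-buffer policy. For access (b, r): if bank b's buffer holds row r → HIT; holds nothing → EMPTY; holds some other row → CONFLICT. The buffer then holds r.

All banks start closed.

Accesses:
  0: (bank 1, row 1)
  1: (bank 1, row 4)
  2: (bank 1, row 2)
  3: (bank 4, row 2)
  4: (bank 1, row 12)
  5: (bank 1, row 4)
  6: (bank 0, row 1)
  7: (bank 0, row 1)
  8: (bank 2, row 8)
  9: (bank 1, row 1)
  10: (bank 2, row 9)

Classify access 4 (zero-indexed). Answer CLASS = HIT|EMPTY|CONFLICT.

  [0] b1 r1: no row ⇒ E
  [1] b1 r4: had r1 ⇒ C
  [2] b1 r2: had r4 ⇒ C
  [3] b4 r2: no row ⇒ E
  [4] b1 r12: had r2 ⇒ C
  [5] b1 r4: had r12 ⇒ C
  [6] b0 r1: no row ⇒ E
  [7] b0 r1: had r1 ⇒ H
  [8] b2 r8: no row ⇒ E
  [9] b1 r1: had r4 ⇒ C
  [10] b2 r9: had r8 ⇒ C

CLASS = CONFLICT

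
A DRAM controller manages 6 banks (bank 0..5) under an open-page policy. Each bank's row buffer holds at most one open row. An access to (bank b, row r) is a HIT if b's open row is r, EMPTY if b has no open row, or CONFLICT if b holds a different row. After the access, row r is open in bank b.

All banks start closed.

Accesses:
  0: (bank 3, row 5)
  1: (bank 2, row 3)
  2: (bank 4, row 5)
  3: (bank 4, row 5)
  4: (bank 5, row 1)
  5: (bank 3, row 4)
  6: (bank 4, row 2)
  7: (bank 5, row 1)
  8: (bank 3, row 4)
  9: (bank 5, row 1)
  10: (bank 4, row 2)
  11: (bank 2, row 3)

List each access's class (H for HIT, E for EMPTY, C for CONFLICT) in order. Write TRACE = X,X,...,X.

step 0: bank3 None->5 [EMPTY]
step 1: bank2 None->3 [EMPTY]
step 2: bank4 None->5 [EMPTY]
step 3: bank4 5->5 [HIT]
step 4: bank5 None->1 [EMPTY]
step 5: bank3 5->4 [CONFLICT]
step 6: bank4 5->2 [CONFLICT]
step 7: bank5 1->1 [HIT]
step 8: bank3 4->4 [HIT]
step 9: bank5 1->1 [HIT]
step 10: bank4 2->2 [HIT]
step 11: bank2 3->3 [HIT]

TRACE = E,E,E,H,E,C,C,H,H,H,H,H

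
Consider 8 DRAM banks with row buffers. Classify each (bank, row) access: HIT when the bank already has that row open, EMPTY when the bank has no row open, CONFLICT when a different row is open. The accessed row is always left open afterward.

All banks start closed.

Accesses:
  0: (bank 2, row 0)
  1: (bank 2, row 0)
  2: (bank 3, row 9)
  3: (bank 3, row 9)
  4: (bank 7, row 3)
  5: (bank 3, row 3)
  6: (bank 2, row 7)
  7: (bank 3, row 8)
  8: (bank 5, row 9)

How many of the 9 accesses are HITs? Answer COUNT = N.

#0 (2,0) E
#1 (2,0) H  (was 0)
#2 (3,9) E
#3 (3,9) H  (was 9)
#4 (7,3) E
#5 (3,3) C  (was 9)
#6 (2,7) C  (was 0)
#7 (3,8) C  (was 3)
#8 (5,9) E

COUNT = 2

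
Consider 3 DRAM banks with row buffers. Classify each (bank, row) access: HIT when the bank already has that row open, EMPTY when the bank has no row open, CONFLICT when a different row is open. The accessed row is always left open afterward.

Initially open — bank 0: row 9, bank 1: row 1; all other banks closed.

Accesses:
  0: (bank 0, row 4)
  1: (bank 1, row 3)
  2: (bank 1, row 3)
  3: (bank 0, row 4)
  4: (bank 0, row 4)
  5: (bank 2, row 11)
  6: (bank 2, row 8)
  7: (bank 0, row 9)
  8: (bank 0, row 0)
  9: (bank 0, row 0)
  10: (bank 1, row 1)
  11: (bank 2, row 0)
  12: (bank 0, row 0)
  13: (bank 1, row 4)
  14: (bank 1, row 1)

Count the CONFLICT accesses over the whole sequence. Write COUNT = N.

step 0: bank0 9->4 [CONFLICT]
step 1: bank1 1->3 [CONFLICT]
step 2: bank1 3->3 [HIT]
step 3: bank0 4->4 [HIT]
step 4: bank0 4->4 [HIT]
step 5: bank2 None->11 [EMPTY]
step 6: bank2 11->8 [CONFLICT]
step 7: bank0 4->9 [CONFLICT]
step 8: bank0 9->0 [CONFLICT]
step 9: bank0 0->0 [HIT]
step 10: bank1 3->1 [CONFLICT]
step 11: bank2 8->0 [CONFLICT]
step 12: bank0 0->0 [HIT]
step 13: bank1 1->4 [CONFLICT]
step 14: bank1 4->1 [CONFLICT]

COUNT = 9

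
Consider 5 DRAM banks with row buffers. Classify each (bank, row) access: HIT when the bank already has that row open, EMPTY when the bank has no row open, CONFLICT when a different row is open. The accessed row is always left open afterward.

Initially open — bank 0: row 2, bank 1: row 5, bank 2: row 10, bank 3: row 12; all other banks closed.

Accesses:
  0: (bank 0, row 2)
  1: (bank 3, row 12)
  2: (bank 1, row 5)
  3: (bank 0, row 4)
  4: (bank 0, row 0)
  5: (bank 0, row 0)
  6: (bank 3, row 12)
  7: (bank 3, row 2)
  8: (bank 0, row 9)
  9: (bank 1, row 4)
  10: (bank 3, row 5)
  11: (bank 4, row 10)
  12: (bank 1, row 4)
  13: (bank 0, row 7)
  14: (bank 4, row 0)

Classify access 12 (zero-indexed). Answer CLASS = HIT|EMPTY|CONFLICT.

step 0: bank0 2->2 [HIT]
step 1: bank3 12->12 [HIT]
step 2: bank1 5->5 [HIT]
step 3: bank0 2->4 [CONFLICT]
step 4: bank0 4->0 [CONFLICT]
step 5: bank0 0->0 [HIT]
step 6: bank3 12->12 [HIT]
step 7: bank3 12->2 [CONFLICT]
step 8: bank0 0->9 [CONFLICT]
step 9: bank1 5->4 [CONFLICT]
step 10: bank3 2->5 [CONFLICT]
step 11: bank4 None->10 [EMPTY]
step 12: bank1 4->4 [HIT]
step 13: bank0 9->7 [CONFLICT]
step 14: bank4 10->0 [CONFLICT]

CLASS = HIT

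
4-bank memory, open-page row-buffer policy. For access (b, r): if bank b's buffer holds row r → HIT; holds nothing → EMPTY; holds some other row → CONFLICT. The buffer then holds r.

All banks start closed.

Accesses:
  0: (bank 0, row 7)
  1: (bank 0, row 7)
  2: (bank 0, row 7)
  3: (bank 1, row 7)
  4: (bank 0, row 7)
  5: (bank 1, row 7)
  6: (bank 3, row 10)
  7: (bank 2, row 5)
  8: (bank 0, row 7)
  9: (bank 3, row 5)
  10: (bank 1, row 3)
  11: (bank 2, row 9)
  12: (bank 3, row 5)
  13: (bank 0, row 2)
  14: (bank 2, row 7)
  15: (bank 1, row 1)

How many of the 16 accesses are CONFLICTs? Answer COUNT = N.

COUNT = 6

0: bank 0 row 7 — prev None → EMPTY
1: bank 0 row 7 — prev 7 → HIT
2: bank 0 row 7 — prev 7 → HIT
3: bank 1 row 7 — prev None → EMPTY
4: bank 0 row 7 — prev 7 → HIT
5: bank 1 row 7 — prev 7 → HIT
6: bank 3 row 10 — prev None → EMPTY
7: bank 2 row 5 — prev None → EMPTY
8: bank 0 row 7 — prev 7 → HIT
9: bank 3 row 5 — prev 10 → CONFLICT
10: bank 1 row 3 — prev 7 → CONFLICT
11: bank 2 row 9 — prev 5 → CONFLICT
12: bank 3 row 5 — prev 5 → HIT
13: bank 0 row 2 — prev 7 → CONFLICT
14: bank 2 row 7 — prev 9 → CONFLICT
15: bank 1 row 1 — prev 3 → CONFLICT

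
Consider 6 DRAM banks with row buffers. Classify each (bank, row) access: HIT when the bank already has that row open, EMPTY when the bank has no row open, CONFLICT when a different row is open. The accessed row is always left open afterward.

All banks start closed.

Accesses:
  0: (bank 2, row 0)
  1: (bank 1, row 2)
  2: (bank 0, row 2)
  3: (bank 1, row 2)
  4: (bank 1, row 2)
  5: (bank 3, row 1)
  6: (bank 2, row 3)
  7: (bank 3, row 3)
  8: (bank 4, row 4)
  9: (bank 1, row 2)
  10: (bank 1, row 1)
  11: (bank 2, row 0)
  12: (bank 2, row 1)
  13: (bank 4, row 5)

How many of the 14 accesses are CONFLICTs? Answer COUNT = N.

COUNT = 6

#0 (2,0) E
#1 (1,2) E
#2 (0,2) E
#3 (1,2) H  (was 2)
#4 (1,2) H  (was 2)
#5 (3,1) E
#6 (2,3) C  (was 0)
#7 (3,3) C  (was 1)
#8 (4,4) E
#9 (1,2) H  (was 2)
#10 (1,1) C  (was 2)
#11 (2,0) C  (was 3)
#12 (2,1) C  (was 0)
#13 (4,5) C  (was 4)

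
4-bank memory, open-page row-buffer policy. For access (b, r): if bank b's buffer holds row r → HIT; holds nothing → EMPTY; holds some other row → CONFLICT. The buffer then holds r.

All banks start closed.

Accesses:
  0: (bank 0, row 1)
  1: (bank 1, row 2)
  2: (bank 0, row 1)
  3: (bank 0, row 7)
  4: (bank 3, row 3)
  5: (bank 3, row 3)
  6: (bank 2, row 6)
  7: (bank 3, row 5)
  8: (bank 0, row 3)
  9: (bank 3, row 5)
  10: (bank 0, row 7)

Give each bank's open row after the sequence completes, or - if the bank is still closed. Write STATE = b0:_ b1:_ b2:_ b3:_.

0: bank 0 row 1 — prev None → EMPTY
1: bank 1 row 2 — prev None → EMPTY
2: bank 0 row 1 — prev 1 → HIT
3: bank 0 row 7 — prev 1 → CONFLICT
4: bank 3 row 3 — prev None → EMPTY
5: bank 3 row 3 — prev 3 → HIT
6: bank 2 row 6 — prev None → EMPTY
7: bank 3 row 5 — prev 3 → CONFLICT
8: bank 0 row 3 — prev 7 → CONFLICT
9: bank 3 row 5 — prev 5 → HIT
10: bank 0 row 7 — prev 3 → CONFLICT

STATE = b0:7 b1:2 b2:6 b3:5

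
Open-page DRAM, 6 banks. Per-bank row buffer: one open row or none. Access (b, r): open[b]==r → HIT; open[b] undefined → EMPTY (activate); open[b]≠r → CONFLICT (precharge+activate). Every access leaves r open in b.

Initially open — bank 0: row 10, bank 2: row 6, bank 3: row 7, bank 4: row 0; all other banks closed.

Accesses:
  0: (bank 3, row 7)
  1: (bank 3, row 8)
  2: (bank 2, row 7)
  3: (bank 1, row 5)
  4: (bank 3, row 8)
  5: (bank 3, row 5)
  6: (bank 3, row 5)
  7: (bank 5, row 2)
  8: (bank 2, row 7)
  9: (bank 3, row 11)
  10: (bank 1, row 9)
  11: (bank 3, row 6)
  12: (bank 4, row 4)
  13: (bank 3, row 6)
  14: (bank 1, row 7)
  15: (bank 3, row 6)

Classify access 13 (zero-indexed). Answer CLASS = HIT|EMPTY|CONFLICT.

CLASS = HIT

step 0: bank3 7->7 [HIT]
step 1: bank3 7->8 [CONFLICT]
step 2: bank2 6->7 [CONFLICT]
step 3: bank1 None->5 [EMPTY]
step 4: bank3 8->8 [HIT]
step 5: bank3 8->5 [CONFLICT]
step 6: bank3 5->5 [HIT]
step 7: bank5 None->2 [EMPTY]
step 8: bank2 7->7 [HIT]
step 9: bank3 5->11 [CONFLICT]
step 10: bank1 5->9 [CONFLICT]
step 11: bank3 11->6 [CONFLICT]
step 12: bank4 0->4 [CONFLICT]
step 13: bank3 6->6 [HIT]
step 14: bank1 9->7 [CONFLICT]
step 15: bank3 6->6 [HIT]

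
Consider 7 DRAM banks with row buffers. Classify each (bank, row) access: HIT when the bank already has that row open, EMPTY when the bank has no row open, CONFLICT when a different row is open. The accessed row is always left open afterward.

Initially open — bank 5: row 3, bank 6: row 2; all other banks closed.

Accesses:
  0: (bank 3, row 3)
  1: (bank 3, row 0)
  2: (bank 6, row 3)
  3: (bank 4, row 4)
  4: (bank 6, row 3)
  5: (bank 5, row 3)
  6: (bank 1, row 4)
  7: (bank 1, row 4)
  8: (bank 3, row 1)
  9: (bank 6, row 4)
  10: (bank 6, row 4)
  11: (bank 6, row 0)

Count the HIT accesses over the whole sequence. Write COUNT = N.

COUNT = 4

  [0] b3 r3: no row ⇒ E
  [1] b3 r0: had r3 ⇒ C
  [2] b6 r3: had r2 ⇒ C
  [3] b4 r4: no row ⇒ E
  [4] b6 r3: had r3 ⇒ H
  [5] b5 r3: had r3 ⇒ H
  [6] b1 r4: no row ⇒ E
  [7] b1 r4: had r4 ⇒ H
  [8] b3 r1: had r0 ⇒ C
  [9] b6 r4: had r3 ⇒ C
  [10] b6 r4: had r4 ⇒ H
  [11] b6 r0: had r4 ⇒ C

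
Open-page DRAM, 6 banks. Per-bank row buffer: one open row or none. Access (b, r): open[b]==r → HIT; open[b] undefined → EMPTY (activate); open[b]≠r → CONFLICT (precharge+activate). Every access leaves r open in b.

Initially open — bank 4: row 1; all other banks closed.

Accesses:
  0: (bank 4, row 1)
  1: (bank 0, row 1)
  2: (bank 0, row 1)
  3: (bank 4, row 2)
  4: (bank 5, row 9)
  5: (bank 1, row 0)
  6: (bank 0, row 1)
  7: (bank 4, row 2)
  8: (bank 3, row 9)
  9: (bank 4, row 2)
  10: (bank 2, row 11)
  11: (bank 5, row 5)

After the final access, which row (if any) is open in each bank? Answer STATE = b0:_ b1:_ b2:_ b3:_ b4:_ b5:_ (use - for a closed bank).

STATE = b0:1 b1:0 b2:11 b3:9 b4:2 b5:5

  [0] b4 r1: had r1 ⇒ H
  [1] b0 r1: no row ⇒ E
  [2] b0 r1: had r1 ⇒ H
  [3] b4 r2: had r1 ⇒ C
  [4] b5 r9: no row ⇒ E
  [5] b1 r0: no row ⇒ E
  [6] b0 r1: had r1 ⇒ H
  [7] b4 r2: had r2 ⇒ H
  [8] b3 r9: no row ⇒ E
  [9] b4 r2: had r2 ⇒ H
  [10] b2 r11: no row ⇒ E
  [11] b5 r5: had r9 ⇒ C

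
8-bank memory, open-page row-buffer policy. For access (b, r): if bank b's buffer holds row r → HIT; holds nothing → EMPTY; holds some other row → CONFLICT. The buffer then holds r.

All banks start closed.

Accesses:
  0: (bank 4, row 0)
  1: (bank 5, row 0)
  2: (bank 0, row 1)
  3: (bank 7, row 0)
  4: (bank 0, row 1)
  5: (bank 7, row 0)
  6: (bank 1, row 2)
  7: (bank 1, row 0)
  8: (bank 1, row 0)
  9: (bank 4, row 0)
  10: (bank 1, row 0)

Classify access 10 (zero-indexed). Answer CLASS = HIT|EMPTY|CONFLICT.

  [0] b4 r0: no row ⇒ E
  [1] b5 r0: no row ⇒ E
  [2] b0 r1: no row ⇒ E
  [3] b7 r0: no row ⇒ E
  [4] b0 r1: had r1 ⇒ H
  [5] b7 r0: had r0 ⇒ H
  [6] b1 r2: no row ⇒ E
  [7] b1 r0: had r2 ⇒ C
  [8] b1 r0: had r0 ⇒ H
  [9] b4 r0: had r0 ⇒ H
  [10] b1 r0: had r0 ⇒ H

CLASS = HIT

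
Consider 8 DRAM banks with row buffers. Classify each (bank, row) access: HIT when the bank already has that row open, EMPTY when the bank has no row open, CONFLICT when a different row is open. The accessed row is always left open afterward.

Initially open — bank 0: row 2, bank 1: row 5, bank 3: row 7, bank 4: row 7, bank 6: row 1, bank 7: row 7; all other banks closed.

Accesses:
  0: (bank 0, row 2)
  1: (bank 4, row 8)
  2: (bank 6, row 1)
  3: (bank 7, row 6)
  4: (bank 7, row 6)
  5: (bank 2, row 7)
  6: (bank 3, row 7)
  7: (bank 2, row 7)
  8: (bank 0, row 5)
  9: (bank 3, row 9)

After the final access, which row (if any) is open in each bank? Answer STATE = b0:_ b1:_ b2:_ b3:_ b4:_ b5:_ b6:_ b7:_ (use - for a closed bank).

STATE = b0:5 b1:5 b2:7 b3:9 b4:8 b5:- b6:1 b7:6

#0 (0,2) H  (was 2)
#1 (4,8) C  (was 7)
#2 (6,1) H  (was 1)
#3 (7,6) C  (was 7)
#4 (7,6) H  (was 6)
#5 (2,7) E
#6 (3,7) H  (was 7)
#7 (2,7) H  (was 7)
#8 (0,5) C  (was 2)
#9 (3,9) C  (was 7)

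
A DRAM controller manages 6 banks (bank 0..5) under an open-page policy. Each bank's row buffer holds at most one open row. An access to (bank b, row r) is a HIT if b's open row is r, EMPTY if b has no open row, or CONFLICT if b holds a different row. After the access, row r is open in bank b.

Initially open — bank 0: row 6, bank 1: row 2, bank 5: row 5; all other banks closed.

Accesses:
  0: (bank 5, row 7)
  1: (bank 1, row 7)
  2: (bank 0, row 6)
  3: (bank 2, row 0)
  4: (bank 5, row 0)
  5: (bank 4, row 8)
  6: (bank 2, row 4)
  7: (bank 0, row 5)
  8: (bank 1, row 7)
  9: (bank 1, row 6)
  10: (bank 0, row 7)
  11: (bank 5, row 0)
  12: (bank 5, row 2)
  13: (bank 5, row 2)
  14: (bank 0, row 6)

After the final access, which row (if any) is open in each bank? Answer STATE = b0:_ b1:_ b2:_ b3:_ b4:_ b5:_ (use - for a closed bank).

0: bank 5 row 7 — prev 5 → CONFLICT
1: bank 1 row 7 — prev 2 → CONFLICT
2: bank 0 row 6 — prev 6 → HIT
3: bank 2 row 0 — prev None → EMPTY
4: bank 5 row 0 — prev 7 → CONFLICT
5: bank 4 row 8 — prev None → EMPTY
6: bank 2 row 4 — prev 0 → CONFLICT
7: bank 0 row 5 — prev 6 → CONFLICT
8: bank 1 row 7 — prev 7 → HIT
9: bank 1 row 6 — prev 7 → CONFLICT
10: bank 0 row 7 — prev 5 → CONFLICT
11: bank 5 row 0 — prev 0 → HIT
12: bank 5 row 2 — prev 0 → CONFLICT
13: bank 5 row 2 — prev 2 → HIT
14: bank 0 row 6 — prev 7 → CONFLICT

STATE = b0:6 b1:6 b2:4 b3:- b4:8 b5:2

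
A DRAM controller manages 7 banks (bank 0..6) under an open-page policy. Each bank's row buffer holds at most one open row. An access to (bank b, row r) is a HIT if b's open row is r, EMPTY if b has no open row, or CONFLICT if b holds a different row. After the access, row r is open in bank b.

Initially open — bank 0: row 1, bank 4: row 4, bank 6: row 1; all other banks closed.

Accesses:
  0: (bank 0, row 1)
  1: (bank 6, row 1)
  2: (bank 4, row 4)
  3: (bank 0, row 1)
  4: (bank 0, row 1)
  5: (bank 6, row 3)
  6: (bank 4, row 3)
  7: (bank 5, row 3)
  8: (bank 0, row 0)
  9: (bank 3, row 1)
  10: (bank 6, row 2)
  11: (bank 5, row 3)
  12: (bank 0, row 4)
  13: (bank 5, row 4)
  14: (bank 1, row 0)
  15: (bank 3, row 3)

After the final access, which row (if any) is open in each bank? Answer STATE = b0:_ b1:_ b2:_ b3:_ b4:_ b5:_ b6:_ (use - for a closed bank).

  [0] b0 r1: had r1 ⇒ H
  [1] b6 r1: had r1 ⇒ H
  [2] b4 r4: had r4 ⇒ H
  [3] b0 r1: had r1 ⇒ H
  [4] b0 r1: had r1 ⇒ H
  [5] b6 r3: had r1 ⇒ C
  [6] b4 r3: had r4 ⇒ C
  [7] b5 r3: no row ⇒ E
  [8] b0 r0: had r1 ⇒ C
  [9] b3 r1: no row ⇒ E
  [10] b6 r2: had r3 ⇒ C
  [11] b5 r3: had r3 ⇒ H
  [12] b0 r4: had r0 ⇒ C
  [13] b5 r4: had r3 ⇒ C
  [14] b1 r0: no row ⇒ E
  [15] b3 r3: had r1 ⇒ C

STATE = b0:4 b1:0 b2:- b3:3 b4:3 b5:4 b6:2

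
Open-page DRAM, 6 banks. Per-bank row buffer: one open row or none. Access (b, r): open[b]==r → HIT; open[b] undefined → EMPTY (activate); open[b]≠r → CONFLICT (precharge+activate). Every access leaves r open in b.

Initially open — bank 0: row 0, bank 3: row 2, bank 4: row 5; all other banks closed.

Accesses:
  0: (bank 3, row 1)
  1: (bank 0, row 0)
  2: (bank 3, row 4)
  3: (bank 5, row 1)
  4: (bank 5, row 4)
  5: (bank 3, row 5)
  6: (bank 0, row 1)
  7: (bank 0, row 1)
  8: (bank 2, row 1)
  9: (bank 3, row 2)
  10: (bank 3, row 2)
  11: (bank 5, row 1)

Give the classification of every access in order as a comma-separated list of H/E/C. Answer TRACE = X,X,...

TRACE = C,H,C,E,C,C,C,H,E,C,H,C

#0 (3,1) C  (was 2)
#1 (0,0) H  (was 0)
#2 (3,4) C  (was 1)
#3 (5,1) E
#4 (5,4) C  (was 1)
#5 (3,5) C  (was 4)
#6 (0,1) C  (was 0)
#7 (0,1) H  (was 1)
#8 (2,1) E
#9 (3,2) C  (was 5)
#10 (3,2) H  (was 2)
#11 (5,1) C  (was 4)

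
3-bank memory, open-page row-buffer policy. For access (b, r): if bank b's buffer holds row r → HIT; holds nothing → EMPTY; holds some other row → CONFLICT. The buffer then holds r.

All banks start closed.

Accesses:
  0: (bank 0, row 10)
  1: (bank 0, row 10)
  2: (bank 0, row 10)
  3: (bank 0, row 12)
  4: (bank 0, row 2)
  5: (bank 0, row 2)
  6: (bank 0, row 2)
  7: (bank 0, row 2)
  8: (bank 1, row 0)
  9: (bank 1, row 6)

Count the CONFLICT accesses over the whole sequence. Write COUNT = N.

step 0: bank0 None->10 [EMPTY]
step 1: bank0 10->10 [HIT]
step 2: bank0 10->10 [HIT]
step 3: bank0 10->12 [CONFLICT]
step 4: bank0 12->2 [CONFLICT]
step 5: bank0 2->2 [HIT]
step 6: bank0 2->2 [HIT]
step 7: bank0 2->2 [HIT]
step 8: bank1 None->0 [EMPTY]
step 9: bank1 0->6 [CONFLICT]

COUNT = 3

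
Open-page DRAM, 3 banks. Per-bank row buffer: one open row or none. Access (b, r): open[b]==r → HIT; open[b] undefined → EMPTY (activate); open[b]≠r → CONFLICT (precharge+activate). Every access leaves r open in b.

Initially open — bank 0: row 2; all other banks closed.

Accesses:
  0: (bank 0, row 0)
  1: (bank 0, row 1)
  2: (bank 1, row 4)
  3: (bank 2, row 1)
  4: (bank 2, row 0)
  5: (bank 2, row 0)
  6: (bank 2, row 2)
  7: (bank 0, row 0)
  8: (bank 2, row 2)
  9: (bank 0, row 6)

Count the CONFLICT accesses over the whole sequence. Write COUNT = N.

step 0: bank0 2->0 [CONFLICT]
step 1: bank0 0->1 [CONFLICT]
step 2: bank1 None->4 [EMPTY]
step 3: bank2 None->1 [EMPTY]
step 4: bank2 1->0 [CONFLICT]
step 5: bank2 0->0 [HIT]
step 6: bank2 0->2 [CONFLICT]
step 7: bank0 1->0 [CONFLICT]
step 8: bank2 2->2 [HIT]
step 9: bank0 0->6 [CONFLICT]

COUNT = 6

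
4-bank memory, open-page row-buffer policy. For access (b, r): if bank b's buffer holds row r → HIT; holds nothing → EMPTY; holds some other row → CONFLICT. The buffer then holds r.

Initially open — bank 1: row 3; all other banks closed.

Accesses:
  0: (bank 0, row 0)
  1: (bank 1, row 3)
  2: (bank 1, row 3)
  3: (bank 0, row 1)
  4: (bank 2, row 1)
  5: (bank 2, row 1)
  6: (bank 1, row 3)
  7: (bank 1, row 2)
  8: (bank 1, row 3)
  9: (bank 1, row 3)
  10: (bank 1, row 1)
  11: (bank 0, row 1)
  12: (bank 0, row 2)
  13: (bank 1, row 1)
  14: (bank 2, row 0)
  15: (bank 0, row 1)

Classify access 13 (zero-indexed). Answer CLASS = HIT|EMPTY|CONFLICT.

step 0: bank0 None->0 [EMPTY]
step 1: bank1 3->3 [HIT]
step 2: bank1 3->3 [HIT]
step 3: bank0 0->1 [CONFLICT]
step 4: bank2 None->1 [EMPTY]
step 5: bank2 1->1 [HIT]
step 6: bank1 3->3 [HIT]
step 7: bank1 3->2 [CONFLICT]
step 8: bank1 2->3 [CONFLICT]
step 9: bank1 3->3 [HIT]
step 10: bank1 3->1 [CONFLICT]
step 11: bank0 1->1 [HIT]
step 12: bank0 1->2 [CONFLICT]
step 13: bank1 1->1 [HIT]
step 14: bank2 1->0 [CONFLICT]
step 15: bank0 2->1 [CONFLICT]

CLASS = HIT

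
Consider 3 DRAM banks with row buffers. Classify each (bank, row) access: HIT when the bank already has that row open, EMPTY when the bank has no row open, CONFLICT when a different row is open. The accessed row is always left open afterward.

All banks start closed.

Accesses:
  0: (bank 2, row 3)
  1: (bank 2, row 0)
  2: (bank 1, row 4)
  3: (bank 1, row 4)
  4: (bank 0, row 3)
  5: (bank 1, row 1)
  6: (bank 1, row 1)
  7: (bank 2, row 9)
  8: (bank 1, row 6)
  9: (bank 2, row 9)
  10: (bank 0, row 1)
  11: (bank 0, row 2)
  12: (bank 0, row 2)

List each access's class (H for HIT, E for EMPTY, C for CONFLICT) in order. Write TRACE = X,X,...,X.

step 0: bank2 None->3 [EMPTY]
step 1: bank2 3->0 [CONFLICT]
step 2: bank1 None->4 [EMPTY]
step 3: bank1 4->4 [HIT]
step 4: bank0 None->3 [EMPTY]
step 5: bank1 4->1 [CONFLICT]
step 6: bank1 1->1 [HIT]
step 7: bank2 0->9 [CONFLICT]
step 8: bank1 1->6 [CONFLICT]
step 9: bank2 9->9 [HIT]
step 10: bank0 3->1 [CONFLICT]
step 11: bank0 1->2 [CONFLICT]
step 12: bank0 2->2 [HIT]

TRACE = E,C,E,H,E,C,H,C,C,H,C,C,H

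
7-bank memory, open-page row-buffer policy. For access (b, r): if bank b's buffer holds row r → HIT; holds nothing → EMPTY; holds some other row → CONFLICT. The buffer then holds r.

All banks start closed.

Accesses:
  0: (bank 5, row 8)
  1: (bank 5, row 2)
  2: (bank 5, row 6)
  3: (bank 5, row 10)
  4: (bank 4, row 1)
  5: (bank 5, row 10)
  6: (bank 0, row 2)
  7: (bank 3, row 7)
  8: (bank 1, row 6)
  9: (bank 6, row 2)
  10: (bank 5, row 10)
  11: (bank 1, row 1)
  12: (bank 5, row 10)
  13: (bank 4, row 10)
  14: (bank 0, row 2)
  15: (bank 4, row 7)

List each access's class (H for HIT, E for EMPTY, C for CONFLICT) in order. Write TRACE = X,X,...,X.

TRACE = E,C,C,C,E,H,E,E,E,E,H,C,H,C,H,C

step 0: bank5 None->8 [EMPTY]
step 1: bank5 8->2 [CONFLICT]
step 2: bank5 2->6 [CONFLICT]
step 3: bank5 6->10 [CONFLICT]
step 4: bank4 None->1 [EMPTY]
step 5: bank5 10->10 [HIT]
step 6: bank0 None->2 [EMPTY]
step 7: bank3 None->7 [EMPTY]
step 8: bank1 None->6 [EMPTY]
step 9: bank6 None->2 [EMPTY]
step 10: bank5 10->10 [HIT]
step 11: bank1 6->1 [CONFLICT]
step 12: bank5 10->10 [HIT]
step 13: bank4 1->10 [CONFLICT]
step 14: bank0 2->2 [HIT]
step 15: bank4 10->7 [CONFLICT]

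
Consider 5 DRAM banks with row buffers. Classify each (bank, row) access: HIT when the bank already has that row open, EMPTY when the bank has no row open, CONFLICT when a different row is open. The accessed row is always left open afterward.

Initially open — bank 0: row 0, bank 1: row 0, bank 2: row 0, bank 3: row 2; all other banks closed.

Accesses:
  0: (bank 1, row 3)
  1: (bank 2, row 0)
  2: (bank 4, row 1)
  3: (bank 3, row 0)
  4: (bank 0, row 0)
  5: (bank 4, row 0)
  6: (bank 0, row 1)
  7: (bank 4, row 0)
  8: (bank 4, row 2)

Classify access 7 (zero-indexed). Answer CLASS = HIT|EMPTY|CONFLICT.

  [0] b1 r3: had r0 ⇒ C
  [1] b2 r0: had r0 ⇒ H
  [2] b4 r1: no row ⇒ E
  [3] b3 r0: had r2 ⇒ C
  [4] b0 r0: had r0 ⇒ H
  [5] b4 r0: had r1 ⇒ C
  [6] b0 r1: had r0 ⇒ C
  [7] b4 r0: had r0 ⇒ H
  [8] b4 r2: had r0 ⇒ C

CLASS = HIT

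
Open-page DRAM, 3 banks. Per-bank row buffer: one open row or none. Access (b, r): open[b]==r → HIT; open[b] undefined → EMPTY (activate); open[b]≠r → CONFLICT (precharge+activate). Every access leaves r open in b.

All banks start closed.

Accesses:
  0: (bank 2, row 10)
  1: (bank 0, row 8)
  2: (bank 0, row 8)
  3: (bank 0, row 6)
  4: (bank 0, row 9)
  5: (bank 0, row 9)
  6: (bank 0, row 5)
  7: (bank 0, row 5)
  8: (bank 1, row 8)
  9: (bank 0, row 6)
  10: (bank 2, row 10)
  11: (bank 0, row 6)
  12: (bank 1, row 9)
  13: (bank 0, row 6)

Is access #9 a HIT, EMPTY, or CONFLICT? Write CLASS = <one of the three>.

0: bank 2 row 10 — prev None → EMPTY
1: bank 0 row 8 — prev None → EMPTY
2: bank 0 row 8 — prev 8 → HIT
3: bank 0 row 6 — prev 8 → CONFLICT
4: bank 0 row 9 — prev 6 → CONFLICT
5: bank 0 row 9 — prev 9 → HIT
6: bank 0 row 5 — prev 9 → CONFLICT
7: bank 0 row 5 — prev 5 → HIT
8: bank 1 row 8 — prev None → EMPTY
9: bank 0 row 6 — prev 5 → CONFLICT
10: bank 2 row 10 — prev 10 → HIT
11: bank 0 row 6 — prev 6 → HIT
12: bank 1 row 9 — prev 8 → CONFLICT
13: bank 0 row 6 — prev 6 → HIT

CLASS = CONFLICT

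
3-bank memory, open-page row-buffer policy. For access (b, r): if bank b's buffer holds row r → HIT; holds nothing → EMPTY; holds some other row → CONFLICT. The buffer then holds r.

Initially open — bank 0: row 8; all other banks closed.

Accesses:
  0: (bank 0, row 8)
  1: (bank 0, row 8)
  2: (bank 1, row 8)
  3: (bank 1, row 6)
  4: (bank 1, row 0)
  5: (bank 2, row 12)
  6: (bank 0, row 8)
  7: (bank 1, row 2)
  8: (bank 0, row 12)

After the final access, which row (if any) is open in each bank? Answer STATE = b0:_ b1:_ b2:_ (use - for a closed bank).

STATE = b0:12 b1:2 b2:12

#0 (0,8) H  (was 8)
#1 (0,8) H  (was 8)
#2 (1,8) E
#3 (1,6) C  (was 8)
#4 (1,0) C  (was 6)
#5 (2,12) E
#6 (0,8) H  (was 8)
#7 (1,2) C  (was 0)
#8 (0,12) C  (was 8)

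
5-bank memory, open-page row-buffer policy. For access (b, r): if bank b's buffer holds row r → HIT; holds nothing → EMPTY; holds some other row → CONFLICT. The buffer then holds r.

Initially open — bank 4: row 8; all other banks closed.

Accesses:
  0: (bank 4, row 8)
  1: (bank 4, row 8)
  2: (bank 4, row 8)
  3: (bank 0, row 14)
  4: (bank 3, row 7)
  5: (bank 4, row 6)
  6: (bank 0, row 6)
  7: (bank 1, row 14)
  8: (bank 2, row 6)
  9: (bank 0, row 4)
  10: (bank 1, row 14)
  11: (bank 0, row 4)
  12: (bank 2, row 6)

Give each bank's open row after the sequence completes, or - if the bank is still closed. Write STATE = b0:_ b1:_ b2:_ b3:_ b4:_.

#0 (4,8) H  (was 8)
#1 (4,8) H  (was 8)
#2 (4,8) H  (was 8)
#3 (0,14) E
#4 (3,7) E
#5 (4,6) C  (was 8)
#6 (0,6) C  (was 14)
#7 (1,14) E
#8 (2,6) E
#9 (0,4) C  (was 6)
#10 (1,14) H  (was 14)
#11 (0,4) H  (was 4)
#12 (2,6) H  (was 6)

STATE = b0:4 b1:14 b2:6 b3:7 b4:6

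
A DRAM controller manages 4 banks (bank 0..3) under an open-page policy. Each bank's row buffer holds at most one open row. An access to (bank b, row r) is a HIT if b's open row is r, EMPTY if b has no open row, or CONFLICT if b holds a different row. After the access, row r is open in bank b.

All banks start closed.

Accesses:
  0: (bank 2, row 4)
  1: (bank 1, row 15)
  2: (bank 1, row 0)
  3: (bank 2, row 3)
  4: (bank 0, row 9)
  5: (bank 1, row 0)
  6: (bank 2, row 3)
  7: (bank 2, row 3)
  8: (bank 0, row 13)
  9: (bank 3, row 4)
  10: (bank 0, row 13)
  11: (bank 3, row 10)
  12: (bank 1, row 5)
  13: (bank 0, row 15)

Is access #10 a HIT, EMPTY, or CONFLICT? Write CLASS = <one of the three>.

  [0] b2 r4: no row ⇒ E
  [1] b1 r15: no row ⇒ E
  [2] b1 r0: had r15 ⇒ C
  [3] b2 r3: had r4 ⇒ C
  [4] b0 r9: no row ⇒ E
  [5] b1 r0: had r0 ⇒ H
  [6] b2 r3: had r3 ⇒ H
  [7] b2 r3: had r3 ⇒ H
  [8] b0 r13: had r9 ⇒ C
  [9] b3 r4: no row ⇒ E
  [10] b0 r13: had r13 ⇒ H
  [11] b3 r10: had r4 ⇒ C
  [12] b1 r5: had r0 ⇒ C
  [13] b0 r15: had r13 ⇒ C

CLASS = HIT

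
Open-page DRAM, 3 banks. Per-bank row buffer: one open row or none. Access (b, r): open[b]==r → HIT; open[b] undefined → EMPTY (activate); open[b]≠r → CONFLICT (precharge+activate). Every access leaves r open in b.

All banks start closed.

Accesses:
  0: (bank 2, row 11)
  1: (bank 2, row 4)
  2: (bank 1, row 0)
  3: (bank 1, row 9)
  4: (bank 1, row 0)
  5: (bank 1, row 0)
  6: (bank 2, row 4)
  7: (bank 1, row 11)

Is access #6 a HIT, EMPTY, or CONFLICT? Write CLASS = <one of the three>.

CLASS = HIT

step 0: bank2 None->11 [EMPTY]
step 1: bank2 11->4 [CONFLICT]
step 2: bank1 None->0 [EMPTY]
step 3: bank1 0->9 [CONFLICT]
step 4: bank1 9->0 [CONFLICT]
step 5: bank1 0->0 [HIT]
step 6: bank2 4->4 [HIT]
step 7: bank1 0->11 [CONFLICT]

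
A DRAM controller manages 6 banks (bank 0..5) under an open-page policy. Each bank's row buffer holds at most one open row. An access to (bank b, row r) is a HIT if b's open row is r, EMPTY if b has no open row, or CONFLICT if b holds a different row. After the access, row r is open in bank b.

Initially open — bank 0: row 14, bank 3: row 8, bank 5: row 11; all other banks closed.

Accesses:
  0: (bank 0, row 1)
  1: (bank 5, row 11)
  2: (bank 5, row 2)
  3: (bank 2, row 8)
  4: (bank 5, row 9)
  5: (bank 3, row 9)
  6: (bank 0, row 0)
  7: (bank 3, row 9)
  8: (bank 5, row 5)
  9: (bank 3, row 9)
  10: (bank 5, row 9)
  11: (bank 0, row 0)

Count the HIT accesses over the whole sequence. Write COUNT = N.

step 0: bank0 14->1 [CONFLICT]
step 1: bank5 11->11 [HIT]
step 2: bank5 11->2 [CONFLICT]
step 3: bank2 None->8 [EMPTY]
step 4: bank5 2->9 [CONFLICT]
step 5: bank3 8->9 [CONFLICT]
step 6: bank0 1->0 [CONFLICT]
step 7: bank3 9->9 [HIT]
step 8: bank5 9->5 [CONFLICT]
step 9: bank3 9->9 [HIT]
step 10: bank5 5->9 [CONFLICT]
step 11: bank0 0->0 [HIT]

COUNT = 4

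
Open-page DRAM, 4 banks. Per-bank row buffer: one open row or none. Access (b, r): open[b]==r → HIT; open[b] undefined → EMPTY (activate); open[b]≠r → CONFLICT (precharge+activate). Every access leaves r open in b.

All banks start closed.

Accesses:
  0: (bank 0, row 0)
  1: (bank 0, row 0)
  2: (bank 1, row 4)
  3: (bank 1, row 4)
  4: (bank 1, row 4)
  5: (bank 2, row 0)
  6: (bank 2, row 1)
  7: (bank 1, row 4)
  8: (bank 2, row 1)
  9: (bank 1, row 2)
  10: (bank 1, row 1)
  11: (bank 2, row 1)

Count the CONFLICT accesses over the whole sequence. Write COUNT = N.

  [0] b0 r0: no row ⇒ E
  [1] b0 r0: had r0 ⇒ H
  [2] b1 r4: no row ⇒ E
  [3] b1 r4: had r4 ⇒ H
  [4] b1 r4: had r4 ⇒ H
  [5] b2 r0: no row ⇒ E
  [6] b2 r1: had r0 ⇒ C
  [7] b1 r4: had r4 ⇒ H
  [8] b2 r1: had r1 ⇒ H
  [9] b1 r2: had r4 ⇒ C
  [10] b1 r1: had r2 ⇒ C
  [11] b2 r1: had r1 ⇒ H

COUNT = 3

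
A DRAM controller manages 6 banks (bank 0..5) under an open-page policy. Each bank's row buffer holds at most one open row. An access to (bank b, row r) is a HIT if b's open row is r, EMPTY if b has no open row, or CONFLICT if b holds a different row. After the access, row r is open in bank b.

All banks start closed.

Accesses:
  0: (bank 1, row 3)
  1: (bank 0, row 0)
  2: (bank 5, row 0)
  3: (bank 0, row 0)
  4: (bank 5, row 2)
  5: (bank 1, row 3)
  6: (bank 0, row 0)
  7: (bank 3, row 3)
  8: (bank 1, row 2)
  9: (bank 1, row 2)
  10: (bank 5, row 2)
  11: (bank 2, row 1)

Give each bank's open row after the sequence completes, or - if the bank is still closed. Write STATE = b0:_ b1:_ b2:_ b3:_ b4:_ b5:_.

step 0: bank1 None->3 [EMPTY]
step 1: bank0 None->0 [EMPTY]
step 2: bank5 None->0 [EMPTY]
step 3: bank0 0->0 [HIT]
step 4: bank5 0->2 [CONFLICT]
step 5: bank1 3->3 [HIT]
step 6: bank0 0->0 [HIT]
step 7: bank3 None->3 [EMPTY]
step 8: bank1 3->2 [CONFLICT]
step 9: bank1 2->2 [HIT]
step 10: bank5 2->2 [HIT]
step 11: bank2 None->1 [EMPTY]

STATE = b0:0 b1:2 b2:1 b3:3 b4:- b5:2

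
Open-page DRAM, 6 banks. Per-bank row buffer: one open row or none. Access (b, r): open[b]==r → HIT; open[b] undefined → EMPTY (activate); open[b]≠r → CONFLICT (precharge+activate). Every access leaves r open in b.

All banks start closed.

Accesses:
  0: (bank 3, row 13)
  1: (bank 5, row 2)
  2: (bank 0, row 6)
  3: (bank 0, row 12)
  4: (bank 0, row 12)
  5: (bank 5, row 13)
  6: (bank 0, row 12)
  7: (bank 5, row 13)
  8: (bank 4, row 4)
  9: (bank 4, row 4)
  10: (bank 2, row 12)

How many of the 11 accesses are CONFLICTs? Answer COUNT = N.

COUNT = 2

0: bank 3 row 13 — prev None → EMPTY
1: bank 5 row 2 — prev None → EMPTY
2: bank 0 row 6 — prev None → EMPTY
3: bank 0 row 12 — prev 6 → CONFLICT
4: bank 0 row 12 — prev 12 → HIT
5: bank 5 row 13 — prev 2 → CONFLICT
6: bank 0 row 12 — prev 12 → HIT
7: bank 5 row 13 — prev 13 → HIT
8: bank 4 row 4 — prev None → EMPTY
9: bank 4 row 4 — prev 4 → HIT
10: bank 2 row 12 — prev None → EMPTY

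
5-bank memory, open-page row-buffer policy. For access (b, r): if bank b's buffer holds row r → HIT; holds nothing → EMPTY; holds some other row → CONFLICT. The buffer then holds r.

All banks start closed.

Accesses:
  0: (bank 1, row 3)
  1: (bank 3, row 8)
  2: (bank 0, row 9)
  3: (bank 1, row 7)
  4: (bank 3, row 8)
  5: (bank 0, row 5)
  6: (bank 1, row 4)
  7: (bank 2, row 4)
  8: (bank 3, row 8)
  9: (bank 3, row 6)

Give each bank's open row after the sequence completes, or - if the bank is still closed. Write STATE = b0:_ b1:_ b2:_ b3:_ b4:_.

STATE = b0:5 b1:4 b2:4 b3:6 b4:-

#0 (1,3) E
#1 (3,8) E
#2 (0,9) E
#3 (1,7) C  (was 3)
#4 (3,8) H  (was 8)
#5 (0,5) C  (was 9)
#6 (1,4) C  (was 7)
#7 (2,4) E
#8 (3,8) H  (was 8)
#9 (3,6) C  (was 8)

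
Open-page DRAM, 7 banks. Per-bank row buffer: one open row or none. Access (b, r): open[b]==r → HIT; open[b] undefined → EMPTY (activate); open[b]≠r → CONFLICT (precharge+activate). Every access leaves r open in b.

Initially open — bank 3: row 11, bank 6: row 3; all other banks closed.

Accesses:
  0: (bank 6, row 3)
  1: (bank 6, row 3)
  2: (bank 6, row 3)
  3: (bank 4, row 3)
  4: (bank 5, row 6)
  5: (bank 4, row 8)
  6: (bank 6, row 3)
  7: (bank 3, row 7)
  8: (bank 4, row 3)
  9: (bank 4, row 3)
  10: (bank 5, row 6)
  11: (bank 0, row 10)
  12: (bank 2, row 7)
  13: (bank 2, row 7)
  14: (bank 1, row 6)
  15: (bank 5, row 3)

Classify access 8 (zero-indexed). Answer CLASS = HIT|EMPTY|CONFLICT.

CLASS = CONFLICT

0: bank 6 row 3 — prev 3 → HIT
1: bank 6 row 3 — prev 3 → HIT
2: bank 6 row 3 — prev 3 → HIT
3: bank 4 row 3 — prev None → EMPTY
4: bank 5 row 6 — prev None → EMPTY
5: bank 4 row 8 — prev 3 → CONFLICT
6: bank 6 row 3 — prev 3 → HIT
7: bank 3 row 7 — prev 11 → CONFLICT
8: bank 4 row 3 — prev 8 → CONFLICT
9: bank 4 row 3 — prev 3 → HIT
10: bank 5 row 6 — prev 6 → HIT
11: bank 0 row 10 — prev None → EMPTY
12: bank 2 row 7 — prev None → EMPTY
13: bank 2 row 7 — prev 7 → HIT
14: bank 1 row 6 — prev None → EMPTY
15: bank 5 row 3 — prev 6 → CONFLICT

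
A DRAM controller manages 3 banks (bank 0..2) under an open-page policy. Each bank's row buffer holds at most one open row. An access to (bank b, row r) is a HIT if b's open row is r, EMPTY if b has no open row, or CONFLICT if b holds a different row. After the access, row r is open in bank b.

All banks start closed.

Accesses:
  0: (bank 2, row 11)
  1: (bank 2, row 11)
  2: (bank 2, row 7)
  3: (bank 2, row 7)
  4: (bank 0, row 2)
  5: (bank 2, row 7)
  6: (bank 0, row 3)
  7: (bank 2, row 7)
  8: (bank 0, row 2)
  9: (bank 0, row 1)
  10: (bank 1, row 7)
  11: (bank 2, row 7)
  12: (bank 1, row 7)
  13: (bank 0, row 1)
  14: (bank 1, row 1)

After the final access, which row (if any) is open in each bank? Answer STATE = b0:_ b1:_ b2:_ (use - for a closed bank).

0: bank 2 row 11 — prev None → EMPTY
1: bank 2 row 11 — prev 11 → HIT
2: bank 2 row 7 — prev 11 → CONFLICT
3: bank 2 row 7 — prev 7 → HIT
4: bank 0 row 2 — prev None → EMPTY
5: bank 2 row 7 — prev 7 → HIT
6: bank 0 row 3 — prev 2 → CONFLICT
7: bank 2 row 7 — prev 7 → HIT
8: bank 0 row 2 — prev 3 → CONFLICT
9: bank 0 row 1 — prev 2 → CONFLICT
10: bank 1 row 7 — prev None → EMPTY
11: bank 2 row 7 — prev 7 → HIT
12: bank 1 row 7 — prev 7 → HIT
13: bank 0 row 1 — prev 1 → HIT
14: bank 1 row 1 — prev 7 → CONFLICT

STATE = b0:1 b1:1 b2:7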